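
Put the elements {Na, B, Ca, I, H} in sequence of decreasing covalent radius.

H is in period 1, group 1; B is in period 2, group 13; Na is in period 3, group 1; Ca is in period 4, group 2; I is in period 5, group 17.
Atomic radius shrinks across a period as nuclear charge pulls the same shell inward, and grows down a group as new shells are added.
Neither a single period nor a single group — weigh both effects.
B > H: the two effects oppose for this pair; the down-group effect wins (85 vs 32 pm).
I > B: the two effects oppose for this pair; the down-group effect wins (133 vs 85 pm).
Na > I: the two effects oppose for this pair; the across-period effect wins (155 vs 133 pm).
Ca > Na: period and group pull opposite ways; the down-group shift dominates (171 vs 155 pm).
Approximate values (pm): H 32, B 85, Na 155, Ca 171, I 133.
So from largest to smallest: Ca > Na > I > B > H.

Ca > Na > I > B > H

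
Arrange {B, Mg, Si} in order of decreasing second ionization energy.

B > Si > Mg

After 1 electron has been removed, what remains? B⁺ still has 2 valence electrons; Mg⁺ still has 1 valence electron; Si⁺ still has 3 valence electrons.
All are still removing valence electrons, so compare the +1 ions as you would atoms: IE_2 generally rises across a period (higher Z_eff) and falls down a group (larger shell), subject to the usual subshell exceptions.
Valence configurations: B⁺ [He]2s², Mg⁺ [Ne]3s¹, Si⁺ [Ne]3s²3p¹.
Approximate IE_2 values (kJ/mol): B 2427, Mg 1451, Si 1577.
Hence IE_2: Mg < Si < B.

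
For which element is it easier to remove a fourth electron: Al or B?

Al

IE_4 is the cost of taking one more electron from the +3 cation: Al³⁺ is the bare [Ne] core; B³⁺ is the bare [He] core.
All of these are removing an electron from a noble-gas core or deeper; the smaller core (lower principal quantum number) is held far more tightly, and within a period the higher nuclear charge binds the same core more tightly.
Approximate IE_4 values (kJ/mol): Al 11577, B 25026.
Hence IE_4: Al < B.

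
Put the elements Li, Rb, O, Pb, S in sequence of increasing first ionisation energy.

Rb < Li < Pb < S < O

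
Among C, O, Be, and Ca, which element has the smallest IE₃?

Consider each +2 ion: C²⁺ still has 2 valence electrons; O²⁺ still has 4 valence electrons; Be²⁺ is the bare [He] core; Ca²⁺ is the bare [Ar] core.
Usually core removal costs more than valence removal, but here the competition is close: a tightly held n=2 valence electron can cost more to remove than an n=3 core electron, so the actual values have to decide it.
Valence configurations: C²⁺ [He]2s², O²⁺ [He]2s²2p².
The numbers (kJ/mol): C 4620, O 5300, Be 14849, Ca 4912.
So the third ionization energies run C < Ca < O < Be.

C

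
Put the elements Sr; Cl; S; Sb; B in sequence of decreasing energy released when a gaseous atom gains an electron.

Cl > S > Sb > B > Sr

B is in period 2, group 13; S is in period 3, group 16; Cl is in period 3, group 17; Sr is in period 5, group 2; Sb is in period 5, group 15.
Atoms with high Z_eff and room in the valence shell (especially the halogens) have the most exothermic electron affinities.
Neither a single period nor a single group — weigh both effects.
B > Sr: relative to Sr, both the across-period and down-group shifts push B's electron affinity up.
Sb > B: the two effects oppose for this pair; the across-period effect wins (103 vs 27 kJ/mol).
S > Sb: relative to Sb, both the across-period and down-group shifts push S's electron affinity up.
Cl > S: both are in period 3; the period trend gives Cl the larger value.
Tabulated electron affinity (kJ/mol): B 27, S 200, Cl 349, Sr 5, Sb 103.
So from highest to lowest: Cl > S > Sb > B > Sr.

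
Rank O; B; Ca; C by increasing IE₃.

B < C < Ca < O

The third ionization energy removes an electron from the +2 ion. For each element: O²⁺ still has 4 valence electrons; B²⁺ still has 1 valence electron; Ca²⁺ is the bare [Ar] core; C²⁺ still has 2 valence electrons.
Usually core removal costs more than valence removal, but here the competition is close: a tightly held n=2 valence electron can cost more to remove than an n=3 core electron, so the actual values have to decide it.
Valence configurations: O²⁺ [He]2s²2p², B²⁺ [He]2s¹, C²⁺ [He]2s².
Approximate IE_3 values (kJ/mol): O 5300, B 3660, Ca 4912, C 4620.
Hence IE_3: B < C < Ca < O.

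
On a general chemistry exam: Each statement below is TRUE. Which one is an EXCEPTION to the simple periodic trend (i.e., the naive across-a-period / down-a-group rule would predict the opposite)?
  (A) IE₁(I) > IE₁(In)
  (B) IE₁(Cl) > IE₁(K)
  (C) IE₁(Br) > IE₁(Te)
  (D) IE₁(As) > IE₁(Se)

(D)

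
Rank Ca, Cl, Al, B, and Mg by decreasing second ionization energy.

Consider each +1 ion: Ca⁺ still has 1 valence electron; Cl⁺ still has 6 valence electrons; Al⁺ still has 2 valence electrons; B⁺ still has 2 valence electrons; Mg⁺ still has 1 valence electron.
All are still removing valence electrons, so compare the +1 ions as you would atoms: IE_2 generally rises across a period (higher Z_eff) and falls down a group (larger shell), subject to the usual subshell exceptions.
Valence configurations: Ca⁺ [Ar]4s¹, Cl⁺ [Ne]3s²3p⁴, Al⁺ [Ne]3s², B⁺ [He]2s², Mg⁺ [Ne]3s¹.
Approximate IE_2 values (kJ/mol): Ca 1145, Cl 2298, Al 1817, B 2427, Mg 1451.
So the second ionization energies run Ca < Mg < Al < Cl < B.

B > Cl > Al > Mg > Ca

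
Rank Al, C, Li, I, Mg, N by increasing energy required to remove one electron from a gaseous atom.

Across a period the outer electron is held more tightly (higher IE₁); down a group it sits in a higher shell, more shielded, and comes off more easily.
Here both period and group differ, so the two effects have to be weighed against each other.
Al > Li: the two effects oppose for this pair; the across-period effect wins (578 vs 520 kJ/mol).
Mg > Al: this pair runs against the simple trend — see the exception note.
I > Mg: period and group pull opposite ways; the across-period shift dominates (1008 vs 738 kJ/mol).
C > I: the two effects oppose for this pair; the down-group effect wins (1086 vs 1008 kJ/mol).
N > C: both are in period 2; the period trend gives N the larger value.
Note the exception: Mg has a higher first ionization energy than Al, contrary to the simple trend — Al's single 3p electron is easier to remove than one from Mg's filled 3s².
For reference (kJ/mol): Li 520, C 1086, N 1402, Mg 738, Al 578, I 1008.
So from lowest to highest: Li < Al < Mg < I < C < N.

Li < Al < Mg < I < C < N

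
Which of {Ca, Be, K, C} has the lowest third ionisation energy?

The third ionization energy removes an electron from the +2 ion. For each element: Ca²⁺ is the bare [Ar] core; Be²⁺ is the bare [He] core; K²⁺ is already 1 electron into the core; C²⁺ still has 2 valence electrons.
Usually core removal costs more than valence removal, but here the competition is close: a tightly held n=2 valence electron can cost more to remove than an n=3 core electron, so the actual values have to decide it.
Approximate IE_3 values (kJ/mol): Ca 4912, Be 14849, K 4420, C 4620.
Hence IE_3: K < C < Ca < Be.

K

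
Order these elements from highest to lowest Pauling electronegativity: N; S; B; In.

N, S, B, In

B is in period 2, group 13; N is in period 2, group 15; S is in period 3, group 16; In is in period 5, group 13.
Smaller atoms with higher effective nuclear charge are more electronegative.
These span different periods and groups, so the two trends combine.
B > In: B sits above In in group 13, so the down-group effect alone puts B higher.
S > B: the two effects oppose for this pair; the across-period effect wins (2.58 vs 2.04).
N > S: the two effects oppose for this pair; the down-group effect wins (3.04 vs 2.58).
Tabulated electronegativity (Pauling): B 2.04, N 3.04, S 2.58, In 1.78.
So from highest to lowest: N > S > B > In.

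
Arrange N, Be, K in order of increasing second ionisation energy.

Be < N < K

The second ionization energy removes an electron from the +1 ion. For each element: N⁺ still has 4 valence electrons; Be⁺ still has 1 valence electron; K⁺ is the bare [Ar] core.
Pulling an electron out of a noble-gas core costs far more than removing a remaining valence electron, so K sits at the high end of IE_2.
Valence configurations: N⁺ [He]2s²2p², Be⁺ [He]2s¹.
Tabulated IE_2 (kJ/mol): N 2856, Be 1757, K 3052.
Hence IE_2: Be < N < K.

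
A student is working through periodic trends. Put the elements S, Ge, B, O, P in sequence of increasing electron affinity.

Atoms with high Z_eff and room in the valence shell (especially the halogens) have the most exothermic electron affinities.
Here both period and group differ, so the two effects have to be weighed against each other.
P > B: the two effects oppose for this pair; the across-period effect wins (72 vs 27 kJ/mol).
Ge > P: this pair runs against the simple trend — see the exception note.
O > Ge: relative to Ge, both the across-period and down-group shifts push O's electron affinity up.
S > O: this pair runs against the simple trend — see the exception note.
Note the exception: Ge has a higher electron affinity than P, contrary to the simple trend — adding an electron to P's half-filled np³ subshell costs electron-pairing energy.
Note the exception: S has a higher electron affinity than O, contrary to the simple trend — the compact 2p subshell of O repels the added electron more than S's larger 3p does.
For reference (kJ/mol): B 27, O 141, P 72, S 200, Ge 119.
So from lowest to highest: B < P < Ge < O < S.

B, P, Ge, O, S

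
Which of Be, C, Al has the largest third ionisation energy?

Consider each +2 ion: Be²⁺ is the bare [He] core; C²⁺ still has 2 valence electrons; Al²⁺ still has 1 valence electron.
Breaking into a closed-shell core is much more expensive than removing a leftover valence electron — Be has the largest IE_3 here.
Valence configurations: C²⁺ [He]2s², Al²⁺ [Ne]3s¹.
The numbers (kJ/mol): Be 14849, C 4620, Al 2745.
Putting it together, IE_3: Al < C < Be.

Be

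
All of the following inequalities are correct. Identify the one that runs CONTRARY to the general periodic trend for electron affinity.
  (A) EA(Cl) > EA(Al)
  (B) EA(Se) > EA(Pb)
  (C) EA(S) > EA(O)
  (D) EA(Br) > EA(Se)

(C)

The general trend: electron affinity increases across a period and decreases down a group.
(A) Cl (period 3, group 17) vs Al (period 3, group 13): the stated order agrees with the simple trend.
(B) Se (period 4, group 16) vs Pb (period 6, group 14): the stated order agrees with the simple trend.
(C) S (period 3, group 16) vs O (period 2, group 16): the stated order contradicts the simple trend.
(D) Br (period 4, group 17) vs Se (period 4, group 16): the stated order agrees with the simple trend.
The exception is (C): the compact 2p subshell of O repels the added electron more than S's larger 3p does.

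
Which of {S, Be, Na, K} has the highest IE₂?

IE_2 is the cost of taking one more electron from the +1 cation: S⁺ still has 5 valence electrons; Be⁺ still has 1 valence electron; Na⁺ is the bare [Ne] core; K⁺ is the bare [Ar] core.
Breaking into a closed-shell core is much more expensive than removing a leftover valence electron — K and Na have the largest IE_2 here.
Valence configurations: S⁺ [Ne]3s²3p³, Be⁺ [He]2s¹.
Approximate IE_2 values (kJ/mol): S 2252, Be 1757, Na 4562, K 3052.
So the second ionization energies run Be < S < K < Na.

Na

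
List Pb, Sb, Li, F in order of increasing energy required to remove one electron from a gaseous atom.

Li < Pb < Sb < F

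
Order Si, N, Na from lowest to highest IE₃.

Si < N < Na

The third ionization energy removes an electron from the +2 ion. For each element: Si²⁺ still has 2 valence electrons; N²⁺ still has 3 valence electrons; Na²⁺ is already 1 electron into the core.
Pulling an electron out of a noble-gas core costs far more than removing a remaining valence electron, so Na sits at the high end of IE_3.
Valence configurations: Si²⁺ [Ne]3s², N²⁺ [He]2s²2p¹.
Tabulated IE_3 (kJ/mol): Si 3232, N 4578, Na 6910.
Overall IE_3 order: Si < N < Na.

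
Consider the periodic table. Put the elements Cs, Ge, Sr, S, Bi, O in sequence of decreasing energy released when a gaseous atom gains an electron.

S, O, Ge, Bi, Cs, Sr

O is in period 2, group 16; S is in period 3, group 16; Ge is in period 4, group 14; Sr is in period 5, group 2; Cs is in period 6, group 1; Bi is in period 6, group 15.
Atoms with high Z_eff and room in the valence shell (especially the halogens) have the most exothermic electron affinities.
These span different periods and groups, so the two trends combine.
Cs > Sr: this pair runs against the simple trend — see the exception note.
Bi > Cs: Bi lies to the right of Cs in period 6, so the across-period effect alone puts Bi higher.
Ge > Bi: the two effects oppose for this pair; the down-group effect wins (119 vs 91 kJ/mol).
O > Ge: relative to Ge, both the across-period and down-group shifts push O's electron affinity up.
S > O: this pair runs against the simple trend — see the exception note.
Note the exception: Cs has a higher electron affinity than Sr, contrary to the simple trend — adding an electron to Sr (ns²) has to open a new, higher-energy np subshell, which is unfavourable.
Note the exception: S has a higher electron affinity than O, contrary to the simple trend — the compact 2p subshell of O repels the added electron more than S's larger 3p does.
Approximate values (kJ/mol): O 141, S 200, Ge 119, Sr 5, Cs 46, Bi 91.
So from highest to lowest: S > O > Ge > Bi > Cs > Sr.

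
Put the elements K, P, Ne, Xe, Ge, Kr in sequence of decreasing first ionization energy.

Ne, Kr, Xe, P, Ge, K

Ne is in period 2, group 18; P is in period 3, group 15; K is in period 4, group 1; Ge is in period 4, group 14; Kr is in period 4, group 18; Xe is in period 5, group 18.
First ionization energy rises across a period (greater Z_eff holds electrons more tightly) and falls down a group (valence electrons are farther from the nucleus).
Neither a single period nor a single group — weigh both effects.
Ge > K: Ge lies to the right of K in period 4, so the across-period effect alone puts Ge higher.
P > Ge: relative to Ge, both the across-period and down-group shifts push P's first ionization energy up.
Xe > P: the two effects oppose for this pair; the across-period effect wins (1170 vs 1012 kJ/mol).
Kr > Xe: Kr sits above Xe in group 18, so the down-group effect alone puts Kr higher.
Ne > Kr: they share group 18; the group trend gives Ne the larger value.
Approximate values (kJ/mol): Ne 2081, P 1012, K 419, Ge 762, Kr 1351, Xe 1170.
So from highest to lowest: Ne > Kr > Xe > P > Ge > K.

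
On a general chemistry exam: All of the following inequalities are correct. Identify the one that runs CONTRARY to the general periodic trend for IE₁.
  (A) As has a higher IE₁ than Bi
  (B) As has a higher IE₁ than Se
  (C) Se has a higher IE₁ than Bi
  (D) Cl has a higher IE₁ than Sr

(B)

The general trend: IE₁ increases across a period and decreases down a group.
(A) As (period 4, group 15) vs Bi (period 6, group 15): the stated order agrees with the simple trend.
(B) As (period 4, group 15) vs Se (period 4, group 16): the stated order contradicts the simple trend.
(C) Se (period 4, group 16) vs Bi (period 6, group 15): the stated order agrees with the simple trend.
(D) Cl (period 3, group 17) vs Sr (period 5, group 2): the stated order agrees with the simple trend.
The exception is (B): Se (4p⁴) ionizes more easily than half-filled As (4p³).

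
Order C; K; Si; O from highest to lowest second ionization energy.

IE_2 is the cost of taking one more electron from the +1 cation: C⁺ still has 3 valence electrons; K⁺ is the bare [Ar] core; Si⁺ still has 3 valence electrons; O⁺ still has 5 valence electrons.
Usually core removal costs more than valence removal, but here the competition is close: a tightly held n=2 valence electron can cost more to remove than an n=3 core electron, so the actual values have to decide it.
Valence configurations: C⁺ [He]2s²2p¹, Si⁺ [Ne]3s²3p¹, O⁺ [He]2s²2p³.
Approximate IE_2 values (kJ/mol): C 2353, K 3052, Si 1577, O 3388.
Putting it together, IE_2: Si < C < K < O.

O, K, C, Si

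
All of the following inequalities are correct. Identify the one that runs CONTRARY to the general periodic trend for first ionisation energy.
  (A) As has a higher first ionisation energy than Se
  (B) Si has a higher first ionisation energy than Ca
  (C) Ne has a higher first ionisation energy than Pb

(A)

The general trend: first ionisation energy increases across a period and decreases down a group.
(A) As (period 4, group 15) vs Se (period 4, group 16): the stated order contradicts the simple trend.
(B) Si (period 3, group 14) vs Ca (period 4, group 2): the stated order agrees with the simple trend.
(C) Ne (period 2, group 18) vs Pb (period 6, group 14): the stated order agrees with the simple trend.
The exception is (A): Se (4p⁴) ionizes more easily than half-filled As (4p³).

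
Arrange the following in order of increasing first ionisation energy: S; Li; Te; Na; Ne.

Na < Li < Te < S < Ne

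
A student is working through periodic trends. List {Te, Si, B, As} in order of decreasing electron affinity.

Te, Si, As, B

B is in period 2, group 13; Si is in period 3, group 14; As is in period 4, group 15; Te is in period 5, group 16.
Electron affinity generally becomes more exothermic across a period toward the halogens and less exothermic down a group.
These sit on a diagonal, where the across-period and down-group effects partly cancel.
As > B: the two effects oppose for this pair; the across-period effect wins (78 vs 27 kJ/mol).
Si > As: the two effects oppose for this pair; the down-group effect wins (134 vs 78 kJ/mol).
Te > Si: the two effects oppose for this pair; the across-period effect wins (190 vs 134 kJ/mol).
Approximate values (kJ/mol): B 27, Si 134, As 78, Te 190.
So from highest to lowest: Te > Si > As > B.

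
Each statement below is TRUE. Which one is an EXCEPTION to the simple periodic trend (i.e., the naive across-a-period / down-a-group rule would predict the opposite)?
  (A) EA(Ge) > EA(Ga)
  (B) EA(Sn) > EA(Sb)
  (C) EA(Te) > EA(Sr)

(B)

The general trend: electron affinity increases across a period and decreases down a group.
(A) Ge (period 4, group 14) vs Ga (period 4, group 13): the stated order agrees with the simple trend.
(B) Sn (period 5, group 14) vs Sb (period 5, group 15): the stated order contradicts the simple trend.
(C) Te (period 5, group 16) vs Sr (period 5, group 2): the stated order agrees with the simple trend.
The exception is (B): adding an electron to Sb's half-filled 5p³ is unfavourable, so Sn has the more exothermic EA.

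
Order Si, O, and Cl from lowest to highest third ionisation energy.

After 2 electrons have been removed, what remains? Si²⁺ still has 2 valence electrons; O²⁺ still has 4 valence electrons; Cl²⁺ still has 5 valence electrons.
All are still removing valence electrons, so compare the +2 ions as you would atoms: IE_3 generally rises across a period (higher Z_eff) and falls down a group (larger shell), subject to the usual subshell exceptions.
Valence configurations: Si²⁺ [Ne]3s², O²⁺ [He]2s²2p², Cl²⁺ [Ne]3s²3p³.
The numbers (kJ/mol): Si 3232, O 5300, Cl 3822.
Hence IE_3: Si < Cl < O.

Si < Cl < O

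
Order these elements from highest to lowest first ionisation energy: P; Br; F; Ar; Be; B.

F, Ar, Br, P, Be, B

Be is in period 2, group 2; B is in period 2, group 13; F is in period 2, group 17; P is in period 3, group 15; Ar is in period 3, group 18; Br is in period 4, group 17.
Across a period the outer electron is held more tightly (higher IE₁); down a group it sits in a higher shell, more shielded, and comes off more easily.
Here both period and group differ, so the two effects have to be weighed against each other.
Be > B: this pair runs against the simple trend — see the exception note.
P > Be: period and group pull opposite ways; the across-period shift dominates (1012 vs 900 kJ/mol).
Br > P: period and group pull opposite ways; the across-period shift dominates (1140 vs 1012 kJ/mol).
Ar > Br: relative to Br, both the across-period and down-group shifts push Ar's first ionization energy up.
F > Ar: the two effects oppose for this pair; the down-group effect wins (1681 vs 1521 kJ/mol).
Note the exception: Be has a higher first ionization energy than B, contrary to the simple trend — removing B's lone 2p electron is easier than breaking Be's filled 2s².
Tabulated first ionization energy (kJ/mol): Be 900, B 801, F 1681, P 1012, Ar 1521, Br 1140.
So from highest to lowest: F > Ar > Br > P > Be > B.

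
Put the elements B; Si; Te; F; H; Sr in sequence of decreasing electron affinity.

F > Te > Si > H > B > Sr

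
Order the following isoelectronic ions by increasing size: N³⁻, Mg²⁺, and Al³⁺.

Al³⁺, Mg²⁺, N³⁻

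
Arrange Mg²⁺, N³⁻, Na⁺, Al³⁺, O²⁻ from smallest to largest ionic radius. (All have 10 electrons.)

All of these have 10 electrons, so size is governed by nuclear charge alone: the more protons, the stronger the pull on the same electron cloud, and the smaller the ion.
Nuclear charges: Al³⁺ (Z=13), Mg²⁺ (Z=12), Na⁺ (Z=11), O²⁻ (Z=8), N³⁻ (Z=7).
Smallest to largest: Al³⁺ < Mg²⁺ < Na⁺ < O²⁻ < N³⁻.

Al³⁺, Mg²⁺, Na⁺, O²⁻, N³⁻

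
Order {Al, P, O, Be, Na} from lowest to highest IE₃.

Al < P < O < Na < Be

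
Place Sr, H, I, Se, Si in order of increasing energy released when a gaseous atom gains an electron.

H is in period 1, group 1; Si is in period 3, group 14; Se is in period 4, group 16; Sr is in period 5, group 2; I is in period 5, group 17.
Electron affinity generally becomes more exothermic across a period toward the halogens and less exothermic down a group.
Here both period and group differ, so the two effects have to be weighed against each other.
H > Sr: the two effects oppose for this pair; the down-group effect wins (73 vs 5 kJ/mol).
Si > H: period and group pull opposite ways; the across-period shift dominates (134 vs 73 kJ/mol).
Se > Si: the two effects oppose for this pair; the across-period effect wins (195 vs 134 kJ/mol).
I > Se: the two effects oppose for this pair; the across-period effect wins (295 vs 195 kJ/mol).
Tabulated electron affinity (kJ/mol): H 73, Si 134, Se 195, Sr 5, I 295.
So from lowest to highest: Sr < H < Si < Se < I.

Sr, H, Si, Se, I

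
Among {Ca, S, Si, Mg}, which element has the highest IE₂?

Consider each +1 ion: Ca⁺ still has 1 valence electron; S⁺ still has 5 valence electrons; Si⁺ still has 3 valence electrons; Mg⁺ still has 1 valence electron.
All are still removing valence electrons, so compare the +1 ions as you would atoms: IE_2 generally rises across a period (higher Z_eff) and falls down a group (larger shell), subject to the usual subshell exceptions.
Valence configurations: Ca⁺ [Ar]4s¹, S⁺ [Ne]3s²3p³, Si⁺ [Ne]3s²3p¹, Mg⁺ [Ne]3s¹.
Tabulated IE_2 (kJ/mol): Ca 1145, S 2252, Si 1577, Mg 1451.
Overall IE_2 order: Ca < Mg < Si < S.

S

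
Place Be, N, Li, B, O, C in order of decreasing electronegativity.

O > N > C > B > Be > Li

EN rises left→right (higher Z_eff, smaller atoms) and falls top→bottom (larger, more shielded atoms).
All lie in period 2, so electronegativity increases left to right.
So from highest to lowest: O > N > C > B > Be > Li.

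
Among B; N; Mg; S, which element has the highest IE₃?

Mg

Consider each +2 ion: B²⁺ still has 1 valence electron; N²⁺ still has 3 valence electrons; Mg²⁺ is the bare [Ne] core; S²⁺ still has 4 valence electrons.
Pulling an electron out of a noble-gas core costs far more than removing a remaining valence electron, so Mg sits at the high end of IE_3.
Valence configurations: B²⁺ [He]2s¹, N²⁺ [He]2s²2p¹, S²⁺ [Ne]3s²3p².
The numbers (kJ/mol): B 3660, N 4578, Mg 7733, S 3357.
So the third ionization energies run S < B < N < Mg.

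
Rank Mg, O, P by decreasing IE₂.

O > P > Mg

Consider each +1 ion: Mg⁺ still has 1 valence electron; O⁺ still has 5 valence electrons; P⁺ still has 4 valence electrons.
All are still removing valence electrons, so compare the +1 ions as you would atoms: IE_2 generally rises across a period (higher Z_eff) and falls down a group (larger shell), subject to the usual subshell exceptions.
Valence configurations: Mg⁺ [Ne]3s¹, O⁺ [He]2s²2p³, P⁺ [Ne]3s²3p².
Tabulated IE_2 (kJ/mol): Mg 1451, O 3388, P 1907.
Hence IE_2: Mg < P < O.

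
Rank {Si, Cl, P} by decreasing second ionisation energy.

After 1 electron has been removed, what remains? Si⁺ still has 3 valence electrons; Cl⁺ still has 6 valence electrons; P⁺ still has 4 valence electrons.
All are still removing valence electrons, so compare the +1 ions as you would atoms: IE_2 generally rises across a period (higher Z_eff) and falls down a group (larger shell), subject to the usual subshell exceptions.
Valence configurations: Si⁺ [Ne]3s²3p¹, Cl⁺ [Ne]3s²3p⁴, P⁺ [Ne]3s²3p².
Approximate IE_2 values (kJ/mol): Si 1577, Cl 2298, P 1907.
Putting it together, IE_2: Si < P < Cl.

Cl > P > Si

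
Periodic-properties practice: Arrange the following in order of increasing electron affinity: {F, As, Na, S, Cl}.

Na, As, S, F, Cl

F is in period 2, group 17; Na is in period 3, group 1; S is in period 3, group 16; Cl is in period 3, group 17; As is in period 4, group 15.
Electron affinity generally becomes more exothermic across a period toward the halogens and less exothermic down a group.
These span different periods and groups, so the two trends combine.
As > Na: the two effects oppose for this pair; the across-period effect wins (78 vs 53 kJ/mol).
S > As: both effects reinforce here, so S is clearly the higher of the two.
F > S: both effects reinforce here, so F is clearly the higher of the two.
Cl > F: this pair runs against the simple trend — see the exception note.
Note the exception: Cl has a higher electron affinity than F, contrary to the simple trend — F's small 2p subshell makes the incoming electron feel strong e⁻–e⁻ repulsion, so Cl actually releases more energy on gaining an electron.
For reference (kJ/mol): F 328, Na 53, S 200, Cl 349, As 78.
So from lowest to highest: Na < As < S < F < Cl.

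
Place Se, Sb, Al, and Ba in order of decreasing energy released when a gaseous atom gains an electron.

Atoms with high Z_eff and room in the valence shell (especially the halogens) have the most exothermic electron affinities.
Here both period and group differ, so the two effects have to be weighed against each other.
Al > Ba: relative to Ba, both the across-period and down-group shifts push Al's electron affinity up.
Sb > Al: period and group pull opposite ways; the across-period shift dominates (103 vs 42 kJ/mol).
Se > Sb: both effects reinforce here, so Se is clearly the higher of the two.
Approximate values (kJ/mol): Al 42, Se 195, Sb 103, Ba 14.
So from highest to lowest: Se > Sb > Al > Ba.

Se > Sb > Al > Ba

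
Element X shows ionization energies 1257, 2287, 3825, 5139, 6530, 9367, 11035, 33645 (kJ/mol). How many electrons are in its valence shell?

7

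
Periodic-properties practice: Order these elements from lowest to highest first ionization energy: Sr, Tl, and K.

K, Sr, Tl

K is in period 4, group 1; Sr is in period 5, group 2; Tl is in period 6, group 13.
Across a period the outer electron is held more tightly (higher IE₁); down a group it sits in a higher shell, more shielded, and comes off more easily.
A diagonal step moves right (one effect) and down (the opposite effect) at once.
Sr > K: the two effects oppose for this pair; the across-period effect wins (550 vs 419 kJ/mol).
Tl > Sr: period and group pull opposite ways; the across-period shift dominates (589 vs 550 kJ/mol).
Tabulated first ionization energy (kJ/mol): K 419, Sr 550, Tl 589.
So from lowest to highest: K < Sr < Tl.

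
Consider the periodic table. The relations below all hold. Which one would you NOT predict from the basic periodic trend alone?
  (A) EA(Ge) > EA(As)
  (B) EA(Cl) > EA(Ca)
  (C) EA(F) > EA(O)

The general trend: electron affinity increases across a period and decreases down a group.
(A) Ge (period 4, group 14) vs As (period 4, group 15): the stated order contradicts the simple trend.
(B) Cl (period 3, group 17) vs Ca (period 4, group 2): the stated order agrees with the simple trend.
(C) F (period 2, group 17) vs O (period 2, group 16): the stated order agrees with the simple trend.
The exception is (A): adding an electron to As's half-filled 4p³ is unfavourable, so Ge (4p²) has the more exothermic EA.

(A)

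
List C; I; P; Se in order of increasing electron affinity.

P, C, Se, I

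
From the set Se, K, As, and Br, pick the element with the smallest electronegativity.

K is in period 4, group 1; As is in period 4, group 15; Se is in period 4, group 16; Br is in period 4, group 17.
Atoms toward the upper right of the periodic table pull bonding electrons most strongly.
All lie in period 4, so electronegativity increases left to right.
The smallest electronegativity among these belongs to K.

K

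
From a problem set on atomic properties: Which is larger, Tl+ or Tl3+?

Both ions have Z = 81 protons, but Tl3+ has lost more electrons, so its remaining electrons feel a larger effective nuclear charge per electron and are pulled in more tightly.
Higher positive charge → smaller ion, so Tl+ > Tl3+.

Tl+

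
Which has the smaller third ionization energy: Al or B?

Consider each +2 ion: Al²⁺ still has 1 valence electron; B²⁺ still has 1 valence electron.
All are still removing valence electrons, so compare the +2 ions as you would atoms: IE_3 generally rises across a period (higher Z_eff) and falls down a group (larger shell), subject to the usual subshell exceptions.
Valence configurations: Al²⁺ [Ne]3s¹, B²⁺ [He]2s¹.
The numbers (kJ/mol): Al 2745, B 3660.
Overall IE_3 order: Al < B.

Al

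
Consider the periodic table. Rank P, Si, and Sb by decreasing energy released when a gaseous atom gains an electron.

Si is in period 3, group 14; P is in period 3, group 15; Sb is in period 5, group 15.
Atoms with high Z_eff and room in the valence shell (especially the halogens) have the most exothermic electron affinities.
Neither a single period nor a single group — weigh both effects.
Sb > P: this pair runs against the simple trend — see the exception note.
Si > Sb: period and group pull opposite ways; the down-group shift dominates (134 vs 103 kJ/mol).
Note the exception: Sb has a higher electron affinity than P, contrary to the simple trend — both are half-filled np³, but the pairing/repulsion penalty for the added electron shrinks as the p orbitals become larger and more diffuse down the group, and for Sb that outweighs the weaker nuclear attraction.
Note the exception: Si has a higher electron affinity than P, contrary to the simple trend — adding an electron to P's half-filled 3p³ is unfavourable, so Si (3p²) has the more exothermic EA.
Approximate values (kJ/mol): Si 134, P 72, Sb 103.
So from highest to lowest: Si > Sb > P.

Si, Sb, P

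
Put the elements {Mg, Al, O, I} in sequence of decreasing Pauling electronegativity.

O, I, Al, Mg

O is in period 2, group 16; Mg is in period 3, group 2; Al is in period 3, group 13; I is in period 5, group 17.
Smaller atoms with higher effective nuclear charge are more electronegative.
These span different periods and groups, so the two trends combine.
Al > Mg: Al lies to the right of Mg in period 3, so the across-period effect alone puts Al higher.
I > Al: the two effects oppose for this pair; the across-period effect wins (2.66 vs 1.61).
O > I: period and group pull opposite ways; the down-group shift dominates (3.44 vs 2.66).
For reference (Pauling): O 3.44, Mg 1.31, Al 1.61, I 2.66.
So from highest to lowest: O > I > Al > Mg.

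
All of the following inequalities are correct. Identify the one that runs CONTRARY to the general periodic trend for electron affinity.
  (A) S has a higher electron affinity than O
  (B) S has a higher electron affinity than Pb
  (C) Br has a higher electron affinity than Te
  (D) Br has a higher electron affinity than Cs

The general trend: electron affinity increases across a period and decreases down a group.
(A) S (period 3, group 16) vs O (period 2, group 16): the stated order contradicts the simple trend.
(B) S (period 3, group 16) vs Pb (period 6, group 14): the stated order agrees with the simple trend.
(C) Br (period 4, group 17) vs Te (period 5, group 16): the stated order agrees with the simple trend.
(D) Br (period 4, group 17) vs Cs (period 6, group 1): the stated order agrees with the simple trend.
The exception is (A): the compact 2p subshell of O repels the added electron more than S's larger 3p does.

(A)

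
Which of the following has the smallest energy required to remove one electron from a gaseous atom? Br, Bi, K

Across a period the outer electron is held more tightly (higher IE₁); down a group it sits in a higher shell, more shielded, and comes off more easily.
Neither a single period nor a single group — weigh both effects.
Bi > K: the two effects oppose for this pair; the across-period effect wins (703 vs 419 kJ/mol).
Br > Bi: both effects reinforce here, so Br is clearly the higher of the two.
Approximate values (kJ/mol): K 419, Br 1140, Bi 703.
The smallest energy required to remove one electron from a gaseous atom among these belongs to K.

K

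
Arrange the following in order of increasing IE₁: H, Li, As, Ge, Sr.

Li < Sr < Ge < As < H

H is in period 1, group 1; Li is in period 2, group 1; Ge is in period 4, group 14; As is in period 4, group 15; Sr is in period 5, group 2.
Across a period the outer electron is held more tightly (higher IE₁); down a group it sits in a higher shell, more shielded, and comes off more easily.
These span different periods and groups, so the two trends combine.
Sr > Li: the two effects oppose for this pair; the across-period effect wins (550 vs 520 kJ/mol).
Ge > Sr: relative to Sr, both the across-period and down-group shifts push Ge's first ionization energy up.
As > Ge: both are in period 4; the period trend gives As the larger value.
H > As: the two effects oppose for this pair; the down-group effect wins (1312 vs 947 kJ/mol).
Tabulated first ionization energy (kJ/mol): H 1312, Li 520, Ge 762, As 947, Sr 550.
So from lowest to highest: Li < Sr < Ge < As < H.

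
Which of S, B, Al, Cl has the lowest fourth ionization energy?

The fourth ionization energy removes an electron from the +3 ion. For each element: S³⁺ still has 3 valence electrons; B³⁺ is the bare [He] core; Al³⁺ is the bare [Ne] core; Cl³⁺ still has 4 valence electrons.
Pulling an electron out of a noble-gas core costs far more than removing a remaining valence electron, so Al and B sit at the high end of IE_4.
Valence configurations: S³⁺ [Ne]3s²3p¹, Cl³⁺ [Ne]3s²3p².
The numbers (kJ/mol): S 4556, B 25026, Al 11577, Cl 5159.
Putting it together, IE_4: S < Cl < Al < B.

S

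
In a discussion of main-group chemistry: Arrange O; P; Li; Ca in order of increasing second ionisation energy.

Ca, P, O, Li

Consider each +1 ion: O⁺ still has 5 valence electrons; P⁺ still has 4 valence electrons; Li⁺ is the bare [He] core; Ca⁺ still has 1 valence electron.
Breaking into a closed-shell core is much more expensive than removing a leftover valence electron — Li has the largest IE_2 here.
Valence configurations: O⁺ [He]2s²2p³, P⁺ [Ne]3s²3p², Ca⁺ [Ar]4s¹.
Tabulated IE_2 (kJ/mol): O 3388, P 1907, Li 7298, Ca 1145.
Overall IE_2 order: Ca < P < O < Li.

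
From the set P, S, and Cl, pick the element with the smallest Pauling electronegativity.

P

EN rises left→right (higher Z_eff, smaller atoms) and falls top→bottom (larger, more shielded atoms).
All lie in period 3, so electronegativity increases left to right.
The smallest Pauling electronegativity among these belongs to P.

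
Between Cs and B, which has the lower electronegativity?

Electronegativity increases across a period and decreases down a group, tracking effective nuclear charge and atomic size.
Neither a single period nor a single group — weigh both effects.
B > Cs: relative to Cs, both the across-period and down-group shifts push B's electronegativity up.
Tabulated electronegativity (Pauling): B 2.04, Cs 0.79.
So Cs has the lower electronegativity (Cs < B).

Cs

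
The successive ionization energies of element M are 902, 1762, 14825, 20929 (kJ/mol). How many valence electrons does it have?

2

Look for the largest jump between consecutive ionization energies: IE3/IE2 ≈ 8.4, far larger than any earlier ratio.
That jump marks the point where a core electron is being removed. So the atom has 2 valence electrons.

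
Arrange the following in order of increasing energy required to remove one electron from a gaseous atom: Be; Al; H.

Al, Be, H

Across a period the outer electron is held more tightly (higher IE₁); down a group it sits in a higher shell, more shielded, and comes off more easily.
A diagonal step moves right (one effect) and down (the opposite effect) at once.
Be > Al: period and group pull opposite ways; the down-group shift dominates (900 vs 578 kJ/mol).
H > Be: period and group pull opposite ways; the down-group shift dominates (1312 vs 900 kJ/mol).
Approximate values (kJ/mol): H 1312, Be 900, Al 578.
So from lowest to highest: Al < Be < H.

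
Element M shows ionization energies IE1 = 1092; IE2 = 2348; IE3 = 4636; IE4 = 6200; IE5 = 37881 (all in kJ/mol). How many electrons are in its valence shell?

4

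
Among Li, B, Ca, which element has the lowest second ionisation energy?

Ca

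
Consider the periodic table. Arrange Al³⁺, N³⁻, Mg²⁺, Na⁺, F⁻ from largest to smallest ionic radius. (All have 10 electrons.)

N³⁻, F⁻, Na⁺, Mg²⁺, Al³⁺

All of these have 10 electrons, so size is governed by nuclear charge alone: the more protons, the stronger the pull on the same electron cloud, and the smaller the ion.
Nuclear charges: Al³⁺ (Z=13), Mg²⁺ (Z=12), Na⁺ (Z=11), F⁻ (Z=9), N³⁻ (Z=7).
Largest to smallest: N³⁻ > F⁻ > Na⁺ > Mg²⁺ > Al³⁺.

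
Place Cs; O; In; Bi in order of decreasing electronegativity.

O is in period 2, group 16; In is in period 5, group 13; Cs is in period 6, group 1; Bi is in period 6, group 15.
Electronegativity increases across a period and decreases down a group, tracking effective nuclear charge and atomic size.
Here both period and group differ, so the two effects have to be weighed against each other.
In > Cs: relative to Cs, both the across-period and down-group shifts push In's electronegativity up.
Bi > In: the two effects oppose for this pair; the across-period effect wins (2.02 vs 1.78).
O > Bi: relative to Bi, both the across-period and down-group shifts push O's electronegativity up.
For reference (Pauling): O 3.44, In 1.78, Cs 0.79, Bi 2.02.
So from highest to lowest: O > Bi > In > Cs.

O, Bi, In, Cs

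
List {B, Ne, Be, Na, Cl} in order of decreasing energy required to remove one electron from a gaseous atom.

IE₁ increases left→right with effective nuclear charge and decreases top→bottom as the valence shell moves farther out.
These span different periods and groups, so the two trends combine.
B > Na: relative to Na, both the across-period and down-group shifts push B's first ionization energy up.
Be > B: this pair runs against the simple trend — see the exception note.
Cl > Be: period and group pull opposite ways; the across-period shift dominates (1251 vs 900 kJ/mol).
Ne > Cl: both effects reinforce here, so Ne is clearly the higher of the two.
Note the exception: Be has a higher first ionization energy than B, contrary to the simple trend — removing B's lone 2p electron is easier than breaking Be's filled 2s².
Tabulated first ionization energy (kJ/mol): Be 900, B 801, Ne 2081, Na 496, Cl 1251.
So from highest to lowest: Ne > Cl > Be > B > Na.

Ne, Cl, Be, B, Na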